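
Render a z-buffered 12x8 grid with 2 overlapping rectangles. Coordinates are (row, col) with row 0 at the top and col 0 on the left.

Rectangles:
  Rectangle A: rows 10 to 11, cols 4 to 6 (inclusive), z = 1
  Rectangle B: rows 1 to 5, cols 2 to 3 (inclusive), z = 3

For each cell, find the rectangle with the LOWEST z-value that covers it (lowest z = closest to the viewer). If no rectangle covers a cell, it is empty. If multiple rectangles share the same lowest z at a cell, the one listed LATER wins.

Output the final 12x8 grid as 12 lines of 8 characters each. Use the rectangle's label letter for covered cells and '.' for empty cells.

........
..BB....
..BB....
..BB....
..BB....
..BB....
........
........
........
........
....AAA.
....AAA.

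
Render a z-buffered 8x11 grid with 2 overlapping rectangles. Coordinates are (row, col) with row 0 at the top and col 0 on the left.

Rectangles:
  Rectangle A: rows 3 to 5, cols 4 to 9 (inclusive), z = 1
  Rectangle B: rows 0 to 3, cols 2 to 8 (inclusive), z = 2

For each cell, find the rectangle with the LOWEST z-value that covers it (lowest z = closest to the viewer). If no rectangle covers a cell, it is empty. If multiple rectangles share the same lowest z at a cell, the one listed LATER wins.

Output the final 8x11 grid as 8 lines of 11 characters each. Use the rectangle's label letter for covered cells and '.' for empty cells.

..BBBBBBB..
..BBBBBBB..
..BBBBBBB..
..BBAAAAAA.
....AAAAAA.
....AAAAAA.
...........
...........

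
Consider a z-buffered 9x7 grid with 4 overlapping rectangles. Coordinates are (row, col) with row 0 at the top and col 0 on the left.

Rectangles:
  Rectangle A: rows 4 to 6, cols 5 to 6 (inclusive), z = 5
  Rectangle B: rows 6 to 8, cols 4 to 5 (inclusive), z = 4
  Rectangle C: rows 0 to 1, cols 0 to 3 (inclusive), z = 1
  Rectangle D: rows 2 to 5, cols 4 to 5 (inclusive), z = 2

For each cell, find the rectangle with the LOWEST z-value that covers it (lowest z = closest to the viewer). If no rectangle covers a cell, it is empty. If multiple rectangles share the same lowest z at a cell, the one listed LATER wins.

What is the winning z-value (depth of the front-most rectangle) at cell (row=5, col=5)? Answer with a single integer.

Answer: 2

Derivation:
Check cell (5,5):
  A: rows 4-6 cols 5-6 z=5 -> covers; best now A (z=5)
  B: rows 6-8 cols 4-5 -> outside (row miss)
  C: rows 0-1 cols 0-3 -> outside (row miss)
  D: rows 2-5 cols 4-5 z=2 -> covers; best now D (z=2)
Winner: D at z=2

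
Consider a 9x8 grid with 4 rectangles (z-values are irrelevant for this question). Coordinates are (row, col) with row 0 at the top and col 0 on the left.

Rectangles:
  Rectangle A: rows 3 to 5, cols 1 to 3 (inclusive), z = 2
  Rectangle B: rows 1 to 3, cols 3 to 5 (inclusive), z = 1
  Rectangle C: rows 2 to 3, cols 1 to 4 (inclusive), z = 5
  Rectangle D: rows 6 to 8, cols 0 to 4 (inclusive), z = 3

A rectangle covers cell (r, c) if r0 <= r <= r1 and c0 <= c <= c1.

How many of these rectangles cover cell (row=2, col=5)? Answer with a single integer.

Answer: 1

Derivation:
Check cell (2,5):
  A: rows 3-5 cols 1-3 -> outside (row miss)
  B: rows 1-3 cols 3-5 -> covers
  C: rows 2-3 cols 1-4 -> outside (col miss)
  D: rows 6-8 cols 0-4 -> outside (row miss)
Count covering = 1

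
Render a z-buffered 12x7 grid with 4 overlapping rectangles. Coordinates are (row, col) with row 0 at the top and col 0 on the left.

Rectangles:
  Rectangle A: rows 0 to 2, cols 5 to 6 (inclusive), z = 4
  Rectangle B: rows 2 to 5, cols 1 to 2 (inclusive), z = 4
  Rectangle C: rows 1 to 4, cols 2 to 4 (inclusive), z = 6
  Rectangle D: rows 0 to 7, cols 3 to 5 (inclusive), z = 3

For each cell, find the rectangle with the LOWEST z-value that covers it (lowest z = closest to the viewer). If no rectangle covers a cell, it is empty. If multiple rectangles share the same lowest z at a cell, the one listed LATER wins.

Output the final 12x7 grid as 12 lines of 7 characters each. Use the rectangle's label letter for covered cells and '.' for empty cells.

...DDDA
..CDDDA
.BBDDDA
.BBDDD.
.BBDDD.
.BBDDD.
...DDD.
...DDD.
.......
.......
.......
.......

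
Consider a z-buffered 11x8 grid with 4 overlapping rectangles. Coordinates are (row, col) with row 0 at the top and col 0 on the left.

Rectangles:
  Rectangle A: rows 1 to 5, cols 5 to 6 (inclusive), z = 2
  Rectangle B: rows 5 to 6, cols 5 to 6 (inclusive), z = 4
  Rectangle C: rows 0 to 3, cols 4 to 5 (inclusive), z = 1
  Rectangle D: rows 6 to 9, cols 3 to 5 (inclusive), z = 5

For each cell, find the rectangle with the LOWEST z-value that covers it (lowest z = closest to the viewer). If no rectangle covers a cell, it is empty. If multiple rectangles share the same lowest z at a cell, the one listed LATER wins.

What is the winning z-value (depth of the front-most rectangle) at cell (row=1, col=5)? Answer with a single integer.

Check cell (1,5):
  A: rows 1-5 cols 5-6 z=2 -> covers; best now A (z=2)
  B: rows 5-6 cols 5-6 -> outside (row miss)
  C: rows 0-3 cols 4-5 z=1 -> covers; best now C (z=1)
  D: rows 6-9 cols 3-5 -> outside (row miss)
Winner: C at z=1

Answer: 1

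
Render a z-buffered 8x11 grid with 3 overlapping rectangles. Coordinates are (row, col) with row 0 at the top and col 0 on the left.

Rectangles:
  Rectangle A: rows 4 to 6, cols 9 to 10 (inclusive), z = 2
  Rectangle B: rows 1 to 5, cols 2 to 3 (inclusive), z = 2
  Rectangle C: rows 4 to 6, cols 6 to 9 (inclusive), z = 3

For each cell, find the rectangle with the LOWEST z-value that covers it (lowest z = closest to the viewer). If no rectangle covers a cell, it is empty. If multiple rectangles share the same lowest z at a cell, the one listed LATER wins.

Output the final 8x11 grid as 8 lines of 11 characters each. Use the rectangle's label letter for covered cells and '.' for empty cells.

...........
..BB.......
..BB.......
..BB.......
..BB..CCCAA
..BB..CCCAA
......CCCAA
...........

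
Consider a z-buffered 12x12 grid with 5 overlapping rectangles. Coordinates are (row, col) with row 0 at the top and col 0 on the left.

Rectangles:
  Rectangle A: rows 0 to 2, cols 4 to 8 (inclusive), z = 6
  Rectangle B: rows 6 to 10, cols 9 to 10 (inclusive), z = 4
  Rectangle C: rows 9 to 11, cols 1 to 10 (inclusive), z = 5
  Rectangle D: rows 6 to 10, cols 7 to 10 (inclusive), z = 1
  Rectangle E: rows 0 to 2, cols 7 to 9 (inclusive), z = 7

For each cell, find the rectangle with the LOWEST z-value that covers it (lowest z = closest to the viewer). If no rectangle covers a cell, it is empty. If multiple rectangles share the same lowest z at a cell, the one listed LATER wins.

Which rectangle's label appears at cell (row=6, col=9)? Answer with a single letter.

Check cell (6,9):
  A: rows 0-2 cols 4-8 -> outside (row miss)
  B: rows 6-10 cols 9-10 z=4 -> covers; best now B (z=4)
  C: rows 9-11 cols 1-10 -> outside (row miss)
  D: rows 6-10 cols 7-10 z=1 -> covers; best now D (z=1)
  E: rows 0-2 cols 7-9 -> outside (row miss)
Winner: D at z=1

Answer: D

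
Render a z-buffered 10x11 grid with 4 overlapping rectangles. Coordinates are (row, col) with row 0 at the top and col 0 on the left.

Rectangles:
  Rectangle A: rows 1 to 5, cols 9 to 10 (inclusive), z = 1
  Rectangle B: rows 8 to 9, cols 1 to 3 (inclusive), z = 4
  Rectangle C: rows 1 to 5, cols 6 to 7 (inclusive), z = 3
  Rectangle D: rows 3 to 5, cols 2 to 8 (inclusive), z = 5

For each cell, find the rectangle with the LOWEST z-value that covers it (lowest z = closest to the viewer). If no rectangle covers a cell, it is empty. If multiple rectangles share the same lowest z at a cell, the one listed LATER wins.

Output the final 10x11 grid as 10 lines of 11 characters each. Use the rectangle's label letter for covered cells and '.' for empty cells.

...........
......CC.AA
......CC.AA
..DDDDCCDAA
..DDDDCCDAA
..DDDDCCDAA
...........
...........
.BBB.......
.BBB.......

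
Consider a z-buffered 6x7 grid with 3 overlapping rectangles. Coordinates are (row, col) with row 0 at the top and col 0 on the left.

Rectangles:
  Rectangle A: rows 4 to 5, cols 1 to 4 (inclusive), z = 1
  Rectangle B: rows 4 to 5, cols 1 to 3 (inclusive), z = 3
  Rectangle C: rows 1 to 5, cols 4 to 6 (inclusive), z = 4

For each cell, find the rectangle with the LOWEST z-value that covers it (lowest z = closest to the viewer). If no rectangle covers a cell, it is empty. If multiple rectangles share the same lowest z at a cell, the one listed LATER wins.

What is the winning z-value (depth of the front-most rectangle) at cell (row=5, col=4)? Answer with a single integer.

Check cell (5,4):
  A: rows 4-5 cols 1-4 z=1 -> covers; best now A (z=1)
  B: rows 4-5 cols 1-3 -> outside (col miss)
  C: rows 1-5 cols 4-6 z=4 -> covers; best now A (z=1)
Winner: A at z=1

Answer: 1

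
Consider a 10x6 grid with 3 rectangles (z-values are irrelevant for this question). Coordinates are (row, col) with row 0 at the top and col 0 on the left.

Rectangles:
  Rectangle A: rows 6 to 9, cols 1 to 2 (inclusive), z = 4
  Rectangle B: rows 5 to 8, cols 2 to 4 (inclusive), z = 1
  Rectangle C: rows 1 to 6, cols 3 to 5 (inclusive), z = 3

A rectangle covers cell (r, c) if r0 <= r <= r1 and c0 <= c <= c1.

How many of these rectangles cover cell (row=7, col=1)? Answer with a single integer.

Answer: 1

Derivation:
Check cell (7,1):
  A: rows 6-9 cols 1-2 -> covers
  B: rows 5-8 cols 2-4 -> outside (col miss)
  C: rows 1-6 cols 3-5 -> outside (row miss)
Count covering = 1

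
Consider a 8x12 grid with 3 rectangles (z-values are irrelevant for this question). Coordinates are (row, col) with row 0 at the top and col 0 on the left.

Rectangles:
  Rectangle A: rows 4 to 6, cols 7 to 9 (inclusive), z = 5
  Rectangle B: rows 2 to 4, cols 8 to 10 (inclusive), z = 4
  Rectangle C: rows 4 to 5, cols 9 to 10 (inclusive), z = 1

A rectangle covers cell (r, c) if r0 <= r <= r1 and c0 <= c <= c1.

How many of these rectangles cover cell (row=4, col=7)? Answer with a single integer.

Check cell (4,7):
  A: rows 4-6 cols 7-9 -> covers
  B: rows 2-4 cols 8-10 -> outside (col miss)
  C: rows 4-5 cols 9-10 -> outside (col miss)
Count covering = 1

Answer: 1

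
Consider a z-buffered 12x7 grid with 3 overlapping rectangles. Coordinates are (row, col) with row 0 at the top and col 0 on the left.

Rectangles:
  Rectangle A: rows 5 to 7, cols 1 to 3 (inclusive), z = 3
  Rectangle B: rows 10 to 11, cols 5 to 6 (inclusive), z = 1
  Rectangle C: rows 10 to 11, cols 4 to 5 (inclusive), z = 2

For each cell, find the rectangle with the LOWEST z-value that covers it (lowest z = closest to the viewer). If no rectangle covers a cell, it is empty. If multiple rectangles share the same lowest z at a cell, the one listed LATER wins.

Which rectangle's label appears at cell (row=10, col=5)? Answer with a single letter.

Check cell (10,5):
  A: rows 5-7 cols 1-3 -> outside (row miss)
  B: rows 10-11 cols 5-6 z=1 -> covers; best now B (z=1)
  C: rows 10-11 cols 4-5 z=2 -> covers; best now B (z=1)
Winner: B at z=1

Answer: B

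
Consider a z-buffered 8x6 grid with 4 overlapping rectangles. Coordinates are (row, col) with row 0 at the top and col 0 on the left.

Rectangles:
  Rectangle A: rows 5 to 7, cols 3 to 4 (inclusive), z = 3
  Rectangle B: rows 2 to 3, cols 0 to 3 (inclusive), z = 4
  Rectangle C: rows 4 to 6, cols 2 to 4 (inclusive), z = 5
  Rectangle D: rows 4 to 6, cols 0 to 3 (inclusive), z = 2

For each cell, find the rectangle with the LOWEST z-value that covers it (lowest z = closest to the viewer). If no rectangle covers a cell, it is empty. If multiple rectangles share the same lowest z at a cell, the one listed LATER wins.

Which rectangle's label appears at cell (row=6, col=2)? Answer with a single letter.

Answer: D

Derivation:
Check cell (6,2):
  A: rows 5-7 cols 3-4 -> outside (col miss)
  B: rows 2-3 cols 0-3 -> outside (row miss)
  C: rows 4-6 cols 2-4 z=5 -> covers; best now C (z=5)
  D: rows 4-6 cols 0-3 z=2 -> covers; best now D (z=2)
Winner: D at z=2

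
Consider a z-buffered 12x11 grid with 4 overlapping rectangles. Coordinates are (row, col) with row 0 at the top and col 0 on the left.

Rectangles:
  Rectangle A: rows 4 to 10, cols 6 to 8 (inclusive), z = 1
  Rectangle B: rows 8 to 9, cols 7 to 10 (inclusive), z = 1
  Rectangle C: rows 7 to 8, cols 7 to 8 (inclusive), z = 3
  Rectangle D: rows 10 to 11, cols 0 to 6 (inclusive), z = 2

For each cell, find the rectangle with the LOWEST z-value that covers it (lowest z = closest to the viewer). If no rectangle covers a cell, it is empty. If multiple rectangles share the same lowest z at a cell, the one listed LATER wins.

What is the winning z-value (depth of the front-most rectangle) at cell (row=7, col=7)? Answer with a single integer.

Check cell (7,7):
  A: rows 4-10 cols 6-8 z=1 -> covers; best now A (z=1)
  B: rows 8-9 cols 7-10 -> outside (row miss)
  C: rows 7-8 cols 7-8 z=3 -> covers; best now A (z=1)
  D: rows 10-11 cols 0-6 -> outside (row miss)
Winner: A at z=1

Answer: 1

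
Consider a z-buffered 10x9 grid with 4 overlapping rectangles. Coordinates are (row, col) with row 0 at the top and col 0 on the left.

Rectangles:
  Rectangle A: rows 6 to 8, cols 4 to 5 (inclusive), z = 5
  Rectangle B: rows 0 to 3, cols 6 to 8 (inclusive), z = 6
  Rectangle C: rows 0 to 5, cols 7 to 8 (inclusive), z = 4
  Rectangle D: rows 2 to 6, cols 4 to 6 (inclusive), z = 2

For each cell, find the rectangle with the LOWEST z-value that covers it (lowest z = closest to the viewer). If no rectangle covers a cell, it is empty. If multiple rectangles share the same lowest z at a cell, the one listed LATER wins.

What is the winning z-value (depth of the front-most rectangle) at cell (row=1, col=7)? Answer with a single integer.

Check cell (1,7):
  A: rows 6-8 cols 4-5 -> outside (row miss)
  B: rows 0-3 cols 6-8 z=6 -> covers; best now B (z=6)
  C: rows 0-5 cols 7-8 z=4 -> covers; best now C (z=4)
  D: rows 2-6 cols 4-6 -> outside (row miss)
Winner: C at z=4

Answer: 4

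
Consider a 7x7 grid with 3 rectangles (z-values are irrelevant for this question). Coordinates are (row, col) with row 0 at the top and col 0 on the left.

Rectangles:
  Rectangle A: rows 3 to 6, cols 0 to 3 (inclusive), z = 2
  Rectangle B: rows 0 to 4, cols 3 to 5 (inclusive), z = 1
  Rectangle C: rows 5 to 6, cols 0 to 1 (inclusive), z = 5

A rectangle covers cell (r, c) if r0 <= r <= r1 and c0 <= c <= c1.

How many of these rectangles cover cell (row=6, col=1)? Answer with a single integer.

Check cell (6,1):
  A: rows 3-6 cols 0-3 -> covers
  B: rows 0-4 cols 3-5 -> outside (row miss)
  C: rows 5-6 cols 0-1 -> covers
Count covering = 2

Answer: 2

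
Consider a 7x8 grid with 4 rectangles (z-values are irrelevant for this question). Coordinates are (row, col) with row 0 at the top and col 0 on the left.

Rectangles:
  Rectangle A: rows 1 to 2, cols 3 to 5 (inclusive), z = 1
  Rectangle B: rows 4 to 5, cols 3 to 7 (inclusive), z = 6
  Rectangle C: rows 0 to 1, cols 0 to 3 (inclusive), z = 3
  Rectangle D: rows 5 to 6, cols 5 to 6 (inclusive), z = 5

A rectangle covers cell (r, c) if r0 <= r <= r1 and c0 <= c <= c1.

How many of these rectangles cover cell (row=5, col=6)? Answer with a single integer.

Answer: 2

Derivation:
Check cell (5,6):
  A: rows 1-2 cols 3-5 -> outside (row miss)
  B: rows 4-5 cols 3-7 -> covers
  C: rows 0-1 cols 0-3 -> outside (row miss)
  D: rows 5-6 cols 5-6 -> covers
Count covering = 2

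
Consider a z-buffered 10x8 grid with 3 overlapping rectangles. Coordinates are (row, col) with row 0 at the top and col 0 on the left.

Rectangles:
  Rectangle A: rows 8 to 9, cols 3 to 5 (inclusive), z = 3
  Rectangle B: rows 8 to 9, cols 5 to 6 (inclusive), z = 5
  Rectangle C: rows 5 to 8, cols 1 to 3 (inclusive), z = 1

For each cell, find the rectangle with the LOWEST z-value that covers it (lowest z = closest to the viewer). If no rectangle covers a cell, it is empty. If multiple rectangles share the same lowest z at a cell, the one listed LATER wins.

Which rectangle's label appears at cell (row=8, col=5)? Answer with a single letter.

Check cell (8,5):
  A: rows 8-9 cols 3-5 z=3 -> covers; best now A (z=3)
  B: rows 8-9 cols 5-6 z=5 -> covers; best now A (z=3)
  C: rows 5-8 cols 1-3 -> outside (col miss)
Winner: A at z=3

Answer: A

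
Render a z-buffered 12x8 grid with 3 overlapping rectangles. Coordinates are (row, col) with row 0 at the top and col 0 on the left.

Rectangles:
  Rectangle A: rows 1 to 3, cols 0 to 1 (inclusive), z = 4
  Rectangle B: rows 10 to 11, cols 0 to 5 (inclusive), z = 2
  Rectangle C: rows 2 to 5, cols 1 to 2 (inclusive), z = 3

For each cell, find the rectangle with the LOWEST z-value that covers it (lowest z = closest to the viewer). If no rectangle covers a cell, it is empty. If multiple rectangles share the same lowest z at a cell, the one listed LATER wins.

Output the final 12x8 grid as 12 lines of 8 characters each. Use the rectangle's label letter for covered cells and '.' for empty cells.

........
AA......
ACC.....
ACC.....
.CC.....
.CC.....
........
........
........
........
BBBBBB..
BBBBBB..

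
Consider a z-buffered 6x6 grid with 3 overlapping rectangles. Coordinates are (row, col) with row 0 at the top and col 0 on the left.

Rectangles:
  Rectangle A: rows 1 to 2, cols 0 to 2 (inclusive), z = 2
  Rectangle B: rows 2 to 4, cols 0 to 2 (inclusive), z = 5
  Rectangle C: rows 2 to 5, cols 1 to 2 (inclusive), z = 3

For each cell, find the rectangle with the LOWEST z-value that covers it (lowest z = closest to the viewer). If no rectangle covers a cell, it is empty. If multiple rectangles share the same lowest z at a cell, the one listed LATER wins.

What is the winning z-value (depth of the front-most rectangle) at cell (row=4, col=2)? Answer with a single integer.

Answer: 3

Derivation:
Check cell (4,2):
  A: rows 1-2 cols 0-2 -> outside (row miss)
  B: rows 2-4 cols 0-2 z=5 -> covers; best now B (z=5)
  C: rows 2-5 cols 1-2 z=3 -> covers; best now C (z=3)
Winner: C at z=3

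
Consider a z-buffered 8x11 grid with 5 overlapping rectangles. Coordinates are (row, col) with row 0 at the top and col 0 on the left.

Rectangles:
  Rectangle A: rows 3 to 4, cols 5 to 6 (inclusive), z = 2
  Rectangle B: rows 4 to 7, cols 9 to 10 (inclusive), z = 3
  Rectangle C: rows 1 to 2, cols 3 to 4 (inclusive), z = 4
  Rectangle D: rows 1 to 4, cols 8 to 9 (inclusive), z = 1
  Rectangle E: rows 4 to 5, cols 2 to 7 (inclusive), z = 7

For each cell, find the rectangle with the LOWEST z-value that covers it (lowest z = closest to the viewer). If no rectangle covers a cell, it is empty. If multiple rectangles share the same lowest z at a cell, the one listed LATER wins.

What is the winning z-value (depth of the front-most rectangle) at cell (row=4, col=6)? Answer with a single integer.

Answer: 2

Derivation:
Check cell (4,6):
  A: rows 3-4 cols 5-6 z=2 -> covers; best now A (z=2)
  B: rows 4-7 cols 9-10 -> outside (col miss)
  C: rows 1-2 cols 3-4 -> outside (row miss)
  D: rows 1-4 cols 8-9 -> outside (col miss)
  E: rows 4-5 cols 2-7 z=7 -> covers; best now A (z=2)
Winner: A at z=2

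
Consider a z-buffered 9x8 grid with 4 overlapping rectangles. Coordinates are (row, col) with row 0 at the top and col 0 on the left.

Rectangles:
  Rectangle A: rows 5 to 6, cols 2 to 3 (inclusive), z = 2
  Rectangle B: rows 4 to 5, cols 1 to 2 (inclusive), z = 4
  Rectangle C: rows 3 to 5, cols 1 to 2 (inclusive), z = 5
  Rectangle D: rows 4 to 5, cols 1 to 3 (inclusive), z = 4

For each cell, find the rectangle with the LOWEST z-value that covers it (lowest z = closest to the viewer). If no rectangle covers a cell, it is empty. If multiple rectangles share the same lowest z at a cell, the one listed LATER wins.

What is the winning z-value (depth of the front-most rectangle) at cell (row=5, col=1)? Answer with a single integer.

Answer: 4

Derivation:
Check cell (5,1):
  A: rows 5-6 cols 2-3 -> outside (col miss)
  B: rows 4-5 cols 1-2 z=4 -> covers; best now B (z=4)
  C: rows 3-5 cols 1-2 z=5 -> covers; best now B (z=4)
  D: rows 4-5 cols 1-3 z=4 -> covers; best now D (z=4)
Winner: D at z=4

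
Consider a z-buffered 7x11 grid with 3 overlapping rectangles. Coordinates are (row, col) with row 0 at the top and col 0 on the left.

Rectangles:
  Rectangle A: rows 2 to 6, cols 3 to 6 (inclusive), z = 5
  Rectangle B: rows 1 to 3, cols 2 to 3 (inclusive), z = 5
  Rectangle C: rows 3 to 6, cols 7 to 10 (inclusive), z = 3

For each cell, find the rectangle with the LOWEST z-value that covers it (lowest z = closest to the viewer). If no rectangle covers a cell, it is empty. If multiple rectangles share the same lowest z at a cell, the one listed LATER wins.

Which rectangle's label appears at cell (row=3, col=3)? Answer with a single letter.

Check cell (3,3):
  A: rows 2-6 cols 3-6 z=5 -> covers; best now A (z=5)
  B: rows 1-3 cols 2-3 z=5 -> covers; best now B (z=5)
  C: rows 3-6 cols 7-10 -> outside (col miss)
Winner: B at z=5

Answer: B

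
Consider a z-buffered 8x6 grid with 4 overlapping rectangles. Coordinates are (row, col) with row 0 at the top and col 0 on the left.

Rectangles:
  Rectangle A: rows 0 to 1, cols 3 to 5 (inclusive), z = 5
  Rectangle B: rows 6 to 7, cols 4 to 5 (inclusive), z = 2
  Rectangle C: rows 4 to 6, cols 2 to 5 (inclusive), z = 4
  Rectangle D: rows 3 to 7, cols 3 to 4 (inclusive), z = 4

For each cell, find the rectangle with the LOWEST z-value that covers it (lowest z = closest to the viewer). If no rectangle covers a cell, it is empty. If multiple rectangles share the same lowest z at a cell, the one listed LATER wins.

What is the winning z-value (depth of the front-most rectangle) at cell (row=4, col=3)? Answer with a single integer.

Check cell (4,3):
  A: rows 0-1 cols 3-5 -> outside (row miss)
  B: rows 6-7 cols 4-5 -> outside (row miss)
  C: rows 4-6 cols 2-5 z=4 -> covers; best now C (z=4)
  D: rows 3-7 cols 3-4 z=4 -> covers; best now D (z=4)
Winner: D at z=4

Answer: 4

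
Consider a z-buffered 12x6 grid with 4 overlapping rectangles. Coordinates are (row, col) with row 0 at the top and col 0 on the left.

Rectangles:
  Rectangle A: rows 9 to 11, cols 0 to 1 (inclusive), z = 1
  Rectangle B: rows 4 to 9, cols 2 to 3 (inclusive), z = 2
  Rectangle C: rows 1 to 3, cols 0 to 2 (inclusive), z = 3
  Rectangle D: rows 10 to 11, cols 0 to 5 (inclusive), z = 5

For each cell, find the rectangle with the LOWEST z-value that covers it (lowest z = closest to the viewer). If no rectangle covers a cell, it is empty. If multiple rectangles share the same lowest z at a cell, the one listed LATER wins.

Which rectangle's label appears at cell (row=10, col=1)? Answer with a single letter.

Answer: A

Derivation:
Check cell (10,1):
  A: rows 9-11 cols 0-1 z=1 -> covers; best now A (z=1)
  B: rows 4-9 cols 2-3 -> outside (row miss)
  C: rows 1-3 cols 0-2 -> outside (row miss)
  D: rows 10-11 cols 0-5 z=5 -> covers; best now A (z=1)
Winner: A at z=1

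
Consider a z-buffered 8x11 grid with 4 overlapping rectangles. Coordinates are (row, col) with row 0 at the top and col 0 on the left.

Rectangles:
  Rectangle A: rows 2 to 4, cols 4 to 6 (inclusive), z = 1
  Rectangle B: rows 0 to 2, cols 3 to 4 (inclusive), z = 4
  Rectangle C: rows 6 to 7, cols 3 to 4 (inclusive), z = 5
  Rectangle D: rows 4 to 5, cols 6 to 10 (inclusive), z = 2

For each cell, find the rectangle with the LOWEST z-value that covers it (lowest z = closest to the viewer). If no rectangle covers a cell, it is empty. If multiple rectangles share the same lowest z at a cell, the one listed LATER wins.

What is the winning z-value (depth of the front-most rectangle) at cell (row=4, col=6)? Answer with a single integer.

Answer: 1

Derivation:
Check cell (4,6):
  A: rows 2-4 cols 4-6 z=1 -> covers; best now A (z=1)
  B: rows 0-2 cols 3-4 -> outside (row miss)
  C: rows 6-7 cols 3-4 -> outside (row miss)
  D: rows 4-5 cols 6-10 z=2 -> covers; best now A (z=1)
Winner: A at z=1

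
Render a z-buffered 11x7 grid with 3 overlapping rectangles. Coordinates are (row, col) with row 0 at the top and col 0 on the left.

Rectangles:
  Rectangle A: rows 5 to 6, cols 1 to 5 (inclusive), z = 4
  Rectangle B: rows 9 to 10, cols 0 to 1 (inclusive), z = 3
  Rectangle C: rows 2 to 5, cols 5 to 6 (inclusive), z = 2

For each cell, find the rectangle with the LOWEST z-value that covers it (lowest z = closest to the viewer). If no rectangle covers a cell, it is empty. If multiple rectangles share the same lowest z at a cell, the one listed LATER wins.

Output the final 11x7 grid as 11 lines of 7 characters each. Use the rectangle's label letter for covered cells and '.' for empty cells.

.......
.......
.....CC
.....CC
.....CC
.AAAACC
.AAAAA.
.......
.......
BB.....
BB.....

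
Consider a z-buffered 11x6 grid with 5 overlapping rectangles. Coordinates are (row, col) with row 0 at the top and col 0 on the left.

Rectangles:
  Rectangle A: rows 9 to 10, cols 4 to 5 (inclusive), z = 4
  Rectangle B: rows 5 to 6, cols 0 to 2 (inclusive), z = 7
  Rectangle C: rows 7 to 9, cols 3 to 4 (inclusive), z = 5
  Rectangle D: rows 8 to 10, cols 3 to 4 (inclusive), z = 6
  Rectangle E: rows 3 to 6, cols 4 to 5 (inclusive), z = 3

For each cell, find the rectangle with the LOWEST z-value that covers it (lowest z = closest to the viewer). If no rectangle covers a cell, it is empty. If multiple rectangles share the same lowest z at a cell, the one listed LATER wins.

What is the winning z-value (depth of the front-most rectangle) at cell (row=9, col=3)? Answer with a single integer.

Check cell (9,3):
  A: rows 9-10 cols 4-5 -> outside (col miss)
  B: rows 5-6 cols 0-2 -> outside (row miss)
  C: rows 7-9 cols 3-4 z=5 -> covers; best now C (z=5)
  D: rows 8-10 cols 3-4 z=6 -> covers; best now C (z=5)
  E: rows 3-6 cols 4-5 -> outside (row miss)
Winner: C at z=5

Answer: 5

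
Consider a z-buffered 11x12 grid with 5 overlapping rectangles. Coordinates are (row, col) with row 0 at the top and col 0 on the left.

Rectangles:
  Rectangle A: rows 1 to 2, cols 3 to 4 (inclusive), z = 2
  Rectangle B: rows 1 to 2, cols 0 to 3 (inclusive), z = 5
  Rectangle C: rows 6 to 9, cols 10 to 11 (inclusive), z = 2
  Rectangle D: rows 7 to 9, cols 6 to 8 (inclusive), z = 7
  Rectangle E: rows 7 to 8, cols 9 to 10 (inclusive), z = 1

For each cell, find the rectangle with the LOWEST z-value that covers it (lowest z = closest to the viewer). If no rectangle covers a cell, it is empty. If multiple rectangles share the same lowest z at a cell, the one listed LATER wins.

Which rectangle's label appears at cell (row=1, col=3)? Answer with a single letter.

Check cell (1,3):
  A: rows 1-2 cols 3-4 z=2 -> covers; best now A (z=2)
  B: rows 1-2 cols 0-3 z=5 -> covers; best now A (z=2)
  C: rows 6-9 cols 10-11 -> outside (row miss)
  D: rows 7-9 cols 6-8 -> outside (row miss)
  E: rows 7-8 cols 9-10 -> outside (row miss)
Winner: A at z=2

Answer: A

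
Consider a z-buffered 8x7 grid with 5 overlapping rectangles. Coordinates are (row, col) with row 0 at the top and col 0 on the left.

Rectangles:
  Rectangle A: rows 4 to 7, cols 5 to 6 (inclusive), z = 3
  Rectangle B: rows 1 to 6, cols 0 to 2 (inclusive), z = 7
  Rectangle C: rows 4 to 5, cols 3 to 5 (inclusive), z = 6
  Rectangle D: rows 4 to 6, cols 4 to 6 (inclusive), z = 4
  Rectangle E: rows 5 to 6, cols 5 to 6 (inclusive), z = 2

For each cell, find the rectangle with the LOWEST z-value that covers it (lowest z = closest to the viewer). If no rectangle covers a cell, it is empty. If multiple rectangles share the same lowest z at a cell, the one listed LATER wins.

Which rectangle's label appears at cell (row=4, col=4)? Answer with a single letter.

Answer: D

Derivation:
Check cell (4,4):
  A: rows 4-7 cols 5-6 -> outside (col miss)
  B: rows 1-6 cols 0-2 -> outside (col miss)
  C: rows 4-5 cols 3-5 z=6 -> covers; best now C (z=6)
  D: rows 4-6 cols 4-6 z=4 -> covers; best now D (z=4)
  E: rows 5-6 cols 5-6 -> outside (row miss)
Winner: D at z=4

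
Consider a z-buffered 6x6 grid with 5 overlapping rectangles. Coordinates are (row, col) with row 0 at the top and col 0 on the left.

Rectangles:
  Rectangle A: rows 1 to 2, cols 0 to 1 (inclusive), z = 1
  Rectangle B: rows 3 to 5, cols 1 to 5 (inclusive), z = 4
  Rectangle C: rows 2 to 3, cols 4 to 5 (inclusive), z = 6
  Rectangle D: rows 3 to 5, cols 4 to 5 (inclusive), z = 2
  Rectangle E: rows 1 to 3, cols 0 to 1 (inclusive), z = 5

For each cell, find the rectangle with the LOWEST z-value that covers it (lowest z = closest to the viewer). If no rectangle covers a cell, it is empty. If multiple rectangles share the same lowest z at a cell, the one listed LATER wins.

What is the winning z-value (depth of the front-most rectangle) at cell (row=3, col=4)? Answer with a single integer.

Check cell (3,4):
  A: rows 1-2 cols 0-1 -> outside (row miss)
  B: rows 3-5 cols 1-5 z=4 -> covers; best now B (z=4)
  C: rows 2-3 cols 4-5 z=6 -> covers; best now B (z=4)
  D: rows 3-5 cols 4-5 z=2 -> covers; best now D (z=2)
  E: rows 1-3 cols 0-1 -> outside (col miss)
Winner: D at z=2

Answer: 2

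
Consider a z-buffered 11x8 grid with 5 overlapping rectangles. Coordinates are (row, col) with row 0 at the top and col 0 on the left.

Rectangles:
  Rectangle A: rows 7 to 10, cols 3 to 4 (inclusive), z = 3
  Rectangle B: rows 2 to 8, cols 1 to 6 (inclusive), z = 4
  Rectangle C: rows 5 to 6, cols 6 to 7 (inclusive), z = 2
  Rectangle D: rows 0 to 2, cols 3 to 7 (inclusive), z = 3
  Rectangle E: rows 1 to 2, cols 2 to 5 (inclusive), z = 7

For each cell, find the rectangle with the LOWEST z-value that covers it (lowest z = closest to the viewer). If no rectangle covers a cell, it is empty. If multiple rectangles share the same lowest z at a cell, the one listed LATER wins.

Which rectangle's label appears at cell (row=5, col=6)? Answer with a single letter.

Answer: C

Derivation:
Check cell (5,6):
  A: rows 7-10 cols 3-4 -> outside (row miss)
  B: rows 2-8 cols 1-6 z=4 -> covers; best now B (z=4)
  C: rows 5-6 cols 6-7 z=2 -> covers; best now C (z=2)
  D: rows 0-2 cols 3-7 -> outside (row miss)
  E: rows 1-2 cols 2-5 -> outside (row miss)
Winner: C at z=2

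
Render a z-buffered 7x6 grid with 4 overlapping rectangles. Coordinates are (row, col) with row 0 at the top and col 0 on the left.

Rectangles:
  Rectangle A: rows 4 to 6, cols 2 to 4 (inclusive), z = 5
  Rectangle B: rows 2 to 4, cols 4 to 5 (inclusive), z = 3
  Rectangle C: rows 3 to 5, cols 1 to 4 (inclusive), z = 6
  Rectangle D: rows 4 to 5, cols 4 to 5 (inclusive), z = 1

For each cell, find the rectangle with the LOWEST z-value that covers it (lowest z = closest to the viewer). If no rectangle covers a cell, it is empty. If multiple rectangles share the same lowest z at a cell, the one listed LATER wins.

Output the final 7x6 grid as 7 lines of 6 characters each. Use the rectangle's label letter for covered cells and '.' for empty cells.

......
......
....BB
.CCCBB
.CAADD
.CAADD
..AAA.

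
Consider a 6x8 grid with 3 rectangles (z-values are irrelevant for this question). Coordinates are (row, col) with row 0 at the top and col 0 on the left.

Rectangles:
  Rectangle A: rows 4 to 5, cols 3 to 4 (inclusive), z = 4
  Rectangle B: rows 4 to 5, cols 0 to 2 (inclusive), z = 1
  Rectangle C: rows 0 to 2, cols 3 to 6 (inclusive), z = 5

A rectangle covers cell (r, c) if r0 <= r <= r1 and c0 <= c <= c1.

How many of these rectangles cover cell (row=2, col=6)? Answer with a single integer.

Answer: 1

Derivation:
Check cell (2,6):
  A: rows 4-5 cols 3-4 -> outside (row miss)
  B: rows 4-5 cols 0-2 -> outside (row miss)
  C: rows 0-2 cols 3-6 -> covers
Count covering = 1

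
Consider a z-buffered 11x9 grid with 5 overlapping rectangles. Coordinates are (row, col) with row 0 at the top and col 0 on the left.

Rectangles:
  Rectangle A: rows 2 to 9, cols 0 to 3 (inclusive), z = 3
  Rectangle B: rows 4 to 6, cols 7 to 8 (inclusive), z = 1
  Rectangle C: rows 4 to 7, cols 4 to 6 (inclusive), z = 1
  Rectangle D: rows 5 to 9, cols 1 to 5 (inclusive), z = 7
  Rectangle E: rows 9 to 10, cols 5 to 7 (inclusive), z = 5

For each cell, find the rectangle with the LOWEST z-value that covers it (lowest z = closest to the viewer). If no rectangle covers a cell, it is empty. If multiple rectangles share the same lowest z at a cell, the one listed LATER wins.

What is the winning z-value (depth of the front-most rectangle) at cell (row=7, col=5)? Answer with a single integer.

Check cell (7,5):
  A: rows 2-9 cols 0-3 -> outside (col miss)
  B: rows 4-6 cols 7-8 -> outside (row miss)
  C: rows 4-7 cols 4-6 z=1 -> covers; best now C (z=1)
  D: rows 5-9 cols 1-5 z=7 -> covers; best now C (z=1)
  E: rows 9-10 cols 5-7 -> outside (row miss)
Winner: C at z=1

Answer: 1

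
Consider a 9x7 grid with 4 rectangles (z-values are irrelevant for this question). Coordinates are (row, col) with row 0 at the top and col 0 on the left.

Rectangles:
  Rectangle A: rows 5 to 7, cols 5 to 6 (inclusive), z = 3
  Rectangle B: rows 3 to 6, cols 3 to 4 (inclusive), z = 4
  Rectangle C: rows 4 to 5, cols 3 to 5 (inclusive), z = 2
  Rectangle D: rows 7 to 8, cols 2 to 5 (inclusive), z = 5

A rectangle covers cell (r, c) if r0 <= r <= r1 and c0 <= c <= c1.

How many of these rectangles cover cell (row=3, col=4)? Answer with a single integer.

Check cell (3,4):
  A: rows 5-7 cols 5-6 -> outside (row miss)
  B: rows 3-6 cols 3-4 -> covers
  C: rows 4-5 cols 3-5 -> outside (row miss)
  D: rows 7-8 cols 2-5 -> outside (row miss)
Count covering = 1

Answer: 1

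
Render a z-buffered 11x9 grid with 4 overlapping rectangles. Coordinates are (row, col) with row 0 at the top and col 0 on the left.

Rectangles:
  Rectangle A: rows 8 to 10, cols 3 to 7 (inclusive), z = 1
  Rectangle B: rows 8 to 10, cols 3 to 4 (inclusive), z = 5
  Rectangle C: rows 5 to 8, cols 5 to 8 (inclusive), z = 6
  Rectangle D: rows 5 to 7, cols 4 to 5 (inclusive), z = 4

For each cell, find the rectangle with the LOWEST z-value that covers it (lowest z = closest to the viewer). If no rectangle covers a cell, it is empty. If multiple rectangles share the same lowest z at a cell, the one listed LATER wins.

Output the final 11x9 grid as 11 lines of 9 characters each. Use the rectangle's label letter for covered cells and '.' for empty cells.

.........
.........
.........
.........
.........
....DDCCC
....DDCCC
....DDCCC
...AAAAAC
...AAAAA.
...AAAAA.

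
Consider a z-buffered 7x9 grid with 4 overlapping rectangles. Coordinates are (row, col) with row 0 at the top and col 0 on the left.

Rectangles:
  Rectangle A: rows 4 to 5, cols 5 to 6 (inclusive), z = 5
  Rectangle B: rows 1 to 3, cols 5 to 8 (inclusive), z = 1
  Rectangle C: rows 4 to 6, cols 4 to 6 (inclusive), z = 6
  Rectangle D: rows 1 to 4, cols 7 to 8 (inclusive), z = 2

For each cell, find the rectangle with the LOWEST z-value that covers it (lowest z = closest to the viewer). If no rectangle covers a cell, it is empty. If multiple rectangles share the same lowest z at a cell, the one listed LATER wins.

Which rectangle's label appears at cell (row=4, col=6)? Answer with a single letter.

Check cell (4,6):
  A: rows 4-5 cols 5-6 z=5 -> covers; best now A (z=5)
  B: rows 1-3 cols 5-8 -> outside (row miss)
  C: rows 4-6 cols 4-6 z=6 -> covers; best now A (z=5)
  D: rows 1-4 cols 7-8 -> outside (col miss)
Winner: A at z=5

Answer: A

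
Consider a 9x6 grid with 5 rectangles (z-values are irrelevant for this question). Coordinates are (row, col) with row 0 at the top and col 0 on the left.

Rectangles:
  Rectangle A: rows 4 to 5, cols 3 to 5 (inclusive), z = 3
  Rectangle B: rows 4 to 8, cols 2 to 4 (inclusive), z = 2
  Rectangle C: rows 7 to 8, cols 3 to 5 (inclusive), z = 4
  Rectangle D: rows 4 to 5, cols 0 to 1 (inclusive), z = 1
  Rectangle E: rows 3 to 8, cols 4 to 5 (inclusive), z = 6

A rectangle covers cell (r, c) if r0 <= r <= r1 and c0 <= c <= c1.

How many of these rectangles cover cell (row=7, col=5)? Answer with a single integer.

Check cell (7,5):
  A: rows 4-5 cols 3-5 -> outside (row miss)
  B: rows 4-8 cols 2-4 -> outside (col miss)
  C: rows 7-8 cols 3-5 -> covers
  D: rows 4-5 cols 0-1 -> outside (row miss)
  E: rows 3-8 cols 4-5 -> covers
Count covering = 2

Answer: 2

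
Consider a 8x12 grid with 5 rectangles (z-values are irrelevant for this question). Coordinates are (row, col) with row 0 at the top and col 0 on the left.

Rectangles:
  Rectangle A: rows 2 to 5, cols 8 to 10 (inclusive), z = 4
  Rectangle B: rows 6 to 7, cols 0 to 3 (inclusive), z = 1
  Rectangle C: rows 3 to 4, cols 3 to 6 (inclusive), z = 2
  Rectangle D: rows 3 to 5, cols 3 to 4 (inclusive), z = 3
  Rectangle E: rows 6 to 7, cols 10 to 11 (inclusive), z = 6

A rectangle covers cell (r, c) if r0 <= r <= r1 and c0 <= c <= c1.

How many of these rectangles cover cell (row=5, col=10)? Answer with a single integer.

Answer: 1

Derivation:
Check cell (5,10):
  A: rows 2-5 cols 8-10 -> covers
  B: rows 6-7 cols 0-3 -> outside (row miss)
  C: rows 3-4 cols 3-6 -> outside (row miss)
  D: rows 3-5 cols 3-4 -> outside (col miss)
  E: rows 6-7 cols 10-11 -> outside (row miss)
Count covering = 1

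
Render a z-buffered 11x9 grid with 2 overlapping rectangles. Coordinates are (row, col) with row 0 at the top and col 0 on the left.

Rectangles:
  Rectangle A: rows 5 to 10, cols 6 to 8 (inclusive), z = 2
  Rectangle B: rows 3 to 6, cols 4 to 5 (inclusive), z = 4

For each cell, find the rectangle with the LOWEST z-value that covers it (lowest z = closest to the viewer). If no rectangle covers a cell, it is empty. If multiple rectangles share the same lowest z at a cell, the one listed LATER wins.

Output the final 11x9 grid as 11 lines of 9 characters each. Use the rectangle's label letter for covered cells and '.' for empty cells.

.........
.........
.........
....BB...
....BB...
....BBAAA
....BBAAA
......AAA
......AAA
......AAA
......AAA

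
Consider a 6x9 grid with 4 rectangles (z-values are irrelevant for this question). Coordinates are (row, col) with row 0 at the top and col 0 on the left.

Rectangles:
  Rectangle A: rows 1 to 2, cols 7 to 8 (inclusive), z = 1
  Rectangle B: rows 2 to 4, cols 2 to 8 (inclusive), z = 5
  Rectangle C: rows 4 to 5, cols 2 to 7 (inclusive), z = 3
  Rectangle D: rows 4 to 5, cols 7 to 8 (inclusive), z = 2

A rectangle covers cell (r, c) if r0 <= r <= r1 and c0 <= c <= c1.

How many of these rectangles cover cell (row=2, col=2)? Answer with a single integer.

Check cell (2,2):
  A: rows 1-2 cols 7-8 -> outside (col miss)
  B: rows 2-4 cols 2-8 -> covers
  C: rows 4-5 cols 2-7 -> outside (row miss)
  D: rows 4-5 cols 7-8 -> outside (row miss)
Count covering = 1

Answer: 1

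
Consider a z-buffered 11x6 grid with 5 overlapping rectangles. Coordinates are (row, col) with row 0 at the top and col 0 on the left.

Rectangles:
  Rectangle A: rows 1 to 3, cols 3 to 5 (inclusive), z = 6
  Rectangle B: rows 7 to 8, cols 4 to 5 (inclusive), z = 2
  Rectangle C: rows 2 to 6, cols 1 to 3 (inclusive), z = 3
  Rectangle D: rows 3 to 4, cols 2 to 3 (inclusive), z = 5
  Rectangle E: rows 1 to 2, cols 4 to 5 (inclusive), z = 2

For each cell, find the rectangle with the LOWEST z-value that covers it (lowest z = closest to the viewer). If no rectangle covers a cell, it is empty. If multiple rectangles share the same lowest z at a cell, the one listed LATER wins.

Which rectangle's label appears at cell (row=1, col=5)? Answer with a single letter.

Check cell (1,5):
  A: rows 1-3 cols 3-5 z=6 -> covers; best now A (z=6)
  B: rows 7-8 cols 4-5 -> outside (row miss)
  C: rows 2-6 cols 1-3 -> outside (row miss)
  D: rows 3-4 cols 2-3 -> outside (row miss)
  E: rows 1-2 cols 4-5 z=2 -> covers; best now E (z=2)
Winner: E at z=2

Answer: E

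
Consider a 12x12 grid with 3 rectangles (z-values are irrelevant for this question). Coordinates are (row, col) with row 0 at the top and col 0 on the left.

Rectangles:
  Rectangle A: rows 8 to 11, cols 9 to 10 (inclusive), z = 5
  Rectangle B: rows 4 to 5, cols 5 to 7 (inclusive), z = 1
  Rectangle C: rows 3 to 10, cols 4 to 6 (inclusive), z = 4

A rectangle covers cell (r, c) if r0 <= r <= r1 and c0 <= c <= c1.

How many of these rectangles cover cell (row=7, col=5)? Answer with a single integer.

Answer: 1

Derivation:
Check cell (7,5):
  A: rows 8-11 cols 9-10 -> outside (row miss)
  B: rows 4-5 cols 5-7 -> outside (row miss)
  C: rows 3-10 cols 4-6 -> covers
Count covering = 1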